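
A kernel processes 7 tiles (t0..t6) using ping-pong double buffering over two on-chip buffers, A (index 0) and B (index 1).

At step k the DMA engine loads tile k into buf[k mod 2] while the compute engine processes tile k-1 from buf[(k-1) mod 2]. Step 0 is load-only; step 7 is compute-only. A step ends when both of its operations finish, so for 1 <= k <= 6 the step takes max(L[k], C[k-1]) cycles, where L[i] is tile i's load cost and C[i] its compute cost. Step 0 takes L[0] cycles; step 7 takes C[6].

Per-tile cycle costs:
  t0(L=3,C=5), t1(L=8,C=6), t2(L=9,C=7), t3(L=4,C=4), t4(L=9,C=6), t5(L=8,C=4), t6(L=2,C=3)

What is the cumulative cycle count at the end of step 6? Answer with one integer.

step 0: L[0]=3 → dur=3, Σ=3 | A=load:t0 B=idle [load-only]
step 1: L[1]=8 C[0]=5 → dur=8, Σ=11 | A=compute:t0 B=load:t1 [load-bound]
step 2: L[2]=9 C[1]=6 → dur=9, Σ=20 | A=load:t2 B=compute:t1 [load-bound]
step 3: L[3]=4 C[2]=7 → dur=7, Σ=27 | A=compute:t2 B=load:t3 [compute-bound]
step 4: L[4]=9 C[3]=4 → dur=9, Σ=36 | A=load:t4 B=compute:t3 [load-bound]
step 5: L[5]=8 C[4]=6 → dur=8, Σ=44 | A=compute:t4 B=load:t5 [load-bound]
step 6: L[6]=2 C[5]=4 → dur=4, Σ=48 | A=load:t6 B=compute:t5 [compute-bound]
step 7: C[6]=3 → dur=3, Σ=51 | A=compute:t6 B=idle [compute-only]

end_cycle[6] = 48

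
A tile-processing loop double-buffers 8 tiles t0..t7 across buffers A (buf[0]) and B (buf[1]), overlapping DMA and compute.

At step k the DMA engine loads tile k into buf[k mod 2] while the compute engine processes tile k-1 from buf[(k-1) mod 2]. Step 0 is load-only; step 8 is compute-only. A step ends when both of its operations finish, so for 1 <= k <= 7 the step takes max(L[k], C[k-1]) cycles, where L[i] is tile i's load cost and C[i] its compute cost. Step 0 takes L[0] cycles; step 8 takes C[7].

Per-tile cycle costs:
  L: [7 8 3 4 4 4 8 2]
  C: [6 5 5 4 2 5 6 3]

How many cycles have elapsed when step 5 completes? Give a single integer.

  0. 7=7c; end=7; A:t0 B:-
  1. max(8,6)=8c; end=15; A:t0 B:t1
  2. max(3,5)=5c; end=20; A:t2 B:t1
  3. max(4,5)=5c; end=25; A:t2 B:t3
  4. max(4,4)=4c; end=29; A:t4 B:t3
  5. max(4,2)=4c; end=33; A:t4 B:t5
  6. max(8,5)=8c; end=41; A:t6 B:t5
  7. max(2,6)=6c; end=47; A:t6 B:t7
  8. 3=3c; end=50; A:t6 B:t7

end_cycle[5] = 33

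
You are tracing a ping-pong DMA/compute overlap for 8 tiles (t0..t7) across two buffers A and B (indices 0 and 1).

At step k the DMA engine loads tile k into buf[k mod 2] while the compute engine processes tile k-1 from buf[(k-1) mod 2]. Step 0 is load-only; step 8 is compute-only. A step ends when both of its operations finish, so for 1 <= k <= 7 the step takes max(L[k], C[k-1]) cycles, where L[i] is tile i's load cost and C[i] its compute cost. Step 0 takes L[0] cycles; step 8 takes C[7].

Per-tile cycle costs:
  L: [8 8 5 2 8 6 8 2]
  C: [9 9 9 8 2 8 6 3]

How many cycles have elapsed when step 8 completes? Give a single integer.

[0] DMA t0→A (8c) ∥ CU idle ⇒ 8c, clock 8
[1] DMA t1→B (8c) ∥ CU A:t0 (9c) ⇒ 9c, clock 17
[2] DMA t2→A (5c) ∥ CU B:t1 (9c) ⇒ 9c, clock 26
[3] DMA t3→B (2c) ∥ CU A:t2 (9c) ⇒ 9c, clock 35
[4] DMA t4→A (8c) ∥ CU B:t3 (8c) ⇒ 8c, clock 43
[5] DMA t5→B (6c) ∥ CU A:t4 (2c) ⇒ 6c, clock 49
[6] DMA t6→A (8c) ∥ CU B:t5 (8c) ⇒ 8c, clock 57
[7] DMA t7→B (2c) ∥ CU A:t6 (6c) ⇒ 6c, clock 63
[8] DMA idle ∥ CU B:t7 (3c) ⇒ 3c, clock 66

end_cycle[8] = 66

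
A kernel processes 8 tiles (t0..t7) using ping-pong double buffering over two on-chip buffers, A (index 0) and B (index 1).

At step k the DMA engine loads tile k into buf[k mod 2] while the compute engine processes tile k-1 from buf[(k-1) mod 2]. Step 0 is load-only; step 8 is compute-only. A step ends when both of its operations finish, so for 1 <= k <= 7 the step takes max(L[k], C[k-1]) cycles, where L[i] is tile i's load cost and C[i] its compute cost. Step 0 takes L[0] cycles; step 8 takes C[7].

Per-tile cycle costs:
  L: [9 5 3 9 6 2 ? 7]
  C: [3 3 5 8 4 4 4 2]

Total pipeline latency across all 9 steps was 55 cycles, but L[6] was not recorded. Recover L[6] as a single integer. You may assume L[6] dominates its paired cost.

step 0 | dur = L[0]=9 = 9
step 1 | dur = max(L[1]=5, C[0]=3) = 5
step 2 | dur = max(L[2]=3, C[1]=3) = 3
step 3 | dur = max(L[3]=9, C[2]=5) = 9
step 4 | dur = max(L[4]=6, C[3]=8) = 8
step 5 | dur = max(L[5]=2, C[4]=4) = 4
step 6 | dur = max(L[6]=?, C[5]=4) = L[6]  (unknown; binding)
step 7 | dur = max(L[7]=7, C[6]=4) = 7
step 8 | dur = C[7]=2 = 2
sum of known step durations = 47
dur[6] = total - known = 55 - 47 = 8
L[6] is the binding max in step 6, so L[6] = dur[6] = 8

L[6] = 8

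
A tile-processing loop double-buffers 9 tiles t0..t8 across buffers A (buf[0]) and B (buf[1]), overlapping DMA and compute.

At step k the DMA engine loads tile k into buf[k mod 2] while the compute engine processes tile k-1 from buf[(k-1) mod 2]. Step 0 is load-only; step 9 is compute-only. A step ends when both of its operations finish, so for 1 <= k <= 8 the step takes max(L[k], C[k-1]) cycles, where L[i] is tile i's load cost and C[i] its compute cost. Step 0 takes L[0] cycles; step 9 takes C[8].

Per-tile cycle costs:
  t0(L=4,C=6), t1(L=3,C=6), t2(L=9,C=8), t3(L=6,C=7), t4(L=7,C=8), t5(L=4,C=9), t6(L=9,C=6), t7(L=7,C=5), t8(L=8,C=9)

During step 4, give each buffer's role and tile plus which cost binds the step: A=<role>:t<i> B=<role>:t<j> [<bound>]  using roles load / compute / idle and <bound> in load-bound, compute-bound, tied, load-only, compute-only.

step 4: A=load:t4 B=compute:t3 [tied]

step 0: L[0]=4 → dur=4, Σ=4 | A=load:t0 B=idle [load-only]
step 1: L[1]=3 C[0]=6 → dur=6, Σ=10 | A=compute:t0 B=load:t1 [compute-bound]
step 2: L[2]=9 C[1]=6 → dur=9, Σ=19 | A=load:t2 B=compute:t1 [load-bound]
step 3: L[3]=6 C[2]=8 → dur=8, Σ=27 | A=compute:t2 B=load:t3 [compute-bound]
step 4: L[4]=7 C[3]=7 → dur=7, Σ=34 | A=load:t4 B=compute:t3 [tied]
step 5: L[5]=4 C[4]=8 → dur=8, Σ=42 | A=compute:t4 B=load:t5 [compute-bound]
step 6: L[6]=9 C[5]=9 → dur=9, Σ=51 | A=load:t6 B=compute:t5 [tied]
step 7: L[7]=7 C[6]=6 → dur=7, Σ=58 | A=compute:t6 B=load:t7 [load-bound]
step 8: L[8]=8 C[7]=5 → dur=8, Σ=66 | A=load:t8 B=compute:t7 [load-bound]
step 9: C[8]=9 → dur=9, Σ=75 | A=compute:t8 B=idle [compute-only]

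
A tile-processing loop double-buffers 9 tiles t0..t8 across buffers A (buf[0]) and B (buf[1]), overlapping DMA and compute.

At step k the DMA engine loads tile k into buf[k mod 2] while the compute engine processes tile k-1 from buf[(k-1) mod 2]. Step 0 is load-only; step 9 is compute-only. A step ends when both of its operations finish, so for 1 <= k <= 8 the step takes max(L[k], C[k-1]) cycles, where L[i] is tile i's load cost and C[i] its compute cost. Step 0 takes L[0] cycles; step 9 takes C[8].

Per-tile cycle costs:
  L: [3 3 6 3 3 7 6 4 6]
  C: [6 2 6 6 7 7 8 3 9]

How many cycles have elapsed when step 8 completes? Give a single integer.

[0] DMA t0→A (3c) ∥ CU idle ⇒ 3c, clock 3
[1] DMA t1→B (3c) ∥ CU A:t0 (6c) ⇒ 6c, clock 9
[2] DMA t2→A (6c) ∥ CU B:t1 (2c) ⇒ 6c, clock 15
[3] DMA t3→B (3c) ∥ CU A:t2 (6c) ⇒ 6c, clock 21
[4] DMA t4→A (3c) ∥ CU B:t3 (6c) ⇒ 6c, clock 27
[5] DMA t5→B (7c) ∥ CU A:t4 (7c) ⇒ 7c, clock 34
[6] DMA t6→A (6c) ∥ CU B:t5 (7c) ⇒ 7c, clock 41
[7] DMA t7→B (4c) ∥ CU A:t6 (8c) ⇒ 8c, clock 49
[8] DMA t8→A (6c) ∥ CU B:t7 (3c) ⇒ 6c, clock 55
[9] DMA idle ∥ CU A:t8 (9c) ⇒ 9c, clock 64

end_cycle[8] = 55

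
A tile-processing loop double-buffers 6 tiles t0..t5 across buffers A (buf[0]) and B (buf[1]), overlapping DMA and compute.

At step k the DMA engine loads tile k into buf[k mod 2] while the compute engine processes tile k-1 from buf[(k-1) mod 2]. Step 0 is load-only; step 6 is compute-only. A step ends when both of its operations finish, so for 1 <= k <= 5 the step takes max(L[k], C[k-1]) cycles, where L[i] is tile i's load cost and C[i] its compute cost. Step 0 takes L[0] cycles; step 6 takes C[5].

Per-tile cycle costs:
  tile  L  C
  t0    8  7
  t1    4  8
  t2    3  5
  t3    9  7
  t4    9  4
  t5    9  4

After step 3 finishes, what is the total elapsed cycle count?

  0. 8=8c; end=8; A:t0 B:-
  1. max(4,7)=7c; end=15; A:t0 B:t1
  2. max(3,8)=8c; end=23; A:t2 B:t1
  3. max(9,5)=9c; end=32; A:t2 B:t3
  4. max(9,7)=9c; end=41; A:t4 B:t3
  5. max(9,4)=9c; end=50; A:t4 B:t5
  6. 4=4c; end=54; A:t4 B:t5

end_cycle[3] = 32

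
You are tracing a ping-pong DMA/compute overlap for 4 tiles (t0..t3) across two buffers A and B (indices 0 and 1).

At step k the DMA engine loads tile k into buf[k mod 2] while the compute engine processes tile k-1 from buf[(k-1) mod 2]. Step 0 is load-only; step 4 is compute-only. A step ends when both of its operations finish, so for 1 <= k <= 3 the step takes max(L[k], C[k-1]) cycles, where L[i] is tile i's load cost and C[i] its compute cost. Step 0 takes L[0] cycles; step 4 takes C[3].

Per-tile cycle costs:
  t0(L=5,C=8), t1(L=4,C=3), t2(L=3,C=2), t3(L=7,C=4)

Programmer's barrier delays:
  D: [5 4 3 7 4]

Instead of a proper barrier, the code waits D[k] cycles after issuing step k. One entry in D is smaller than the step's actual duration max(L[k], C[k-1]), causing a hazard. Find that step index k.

hazard at step 1

step 0: need L[0]=5 = 5; D[0]=5 ok
step 1: need max(L[1]=4,C[0]=8) = 8; D[1]=4 SHORT
step 2: need max(L[2]=3,C[1]=3) = 3; D[2]=3 ok
step 3: need max(L[3]=7,C[2]=2) = 7; D[3]=7 ok
step 4: need C[3]=4 = 4; D[4]=4 ok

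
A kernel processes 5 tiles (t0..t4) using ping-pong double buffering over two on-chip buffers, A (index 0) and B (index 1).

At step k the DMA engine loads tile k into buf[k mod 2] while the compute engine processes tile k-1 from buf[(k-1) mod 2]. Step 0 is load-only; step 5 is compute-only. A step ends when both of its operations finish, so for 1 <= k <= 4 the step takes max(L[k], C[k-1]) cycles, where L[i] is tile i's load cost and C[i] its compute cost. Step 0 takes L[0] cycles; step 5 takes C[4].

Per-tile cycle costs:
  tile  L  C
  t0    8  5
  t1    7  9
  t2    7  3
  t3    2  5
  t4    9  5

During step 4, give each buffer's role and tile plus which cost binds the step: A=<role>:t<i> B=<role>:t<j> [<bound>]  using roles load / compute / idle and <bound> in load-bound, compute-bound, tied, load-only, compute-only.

step 4: A=load:t4 B=compute:t3 [load-bound]

step 0: L[0]=8 → dur=8, Σ=8 | A=load:t0 B=idle [load-only]
step 1: L[1]=7 C[0]=5 → dur=7, Σ=15 | A=compute:t0 B=load:t1 [load-bound]
step 2: L[2]=7 C[1]=9 → dur=9, Σ=24 | A=load:t2 B=compute:t1 [compute-bound]
step 3: L[3]=2 C[2]=3 → dur=3, Σ=27 | A=compute:t2 B=load:t3 [compute-bound]
step 4: L[4]=9 C[3]=5 → dur=9, Σ=36 | A=load:t4 B=compute:t3 [load-bound]
step 5: C[4]=5 → dur=5, Σ=41 | A=compute:t4 B=idle [compute-only]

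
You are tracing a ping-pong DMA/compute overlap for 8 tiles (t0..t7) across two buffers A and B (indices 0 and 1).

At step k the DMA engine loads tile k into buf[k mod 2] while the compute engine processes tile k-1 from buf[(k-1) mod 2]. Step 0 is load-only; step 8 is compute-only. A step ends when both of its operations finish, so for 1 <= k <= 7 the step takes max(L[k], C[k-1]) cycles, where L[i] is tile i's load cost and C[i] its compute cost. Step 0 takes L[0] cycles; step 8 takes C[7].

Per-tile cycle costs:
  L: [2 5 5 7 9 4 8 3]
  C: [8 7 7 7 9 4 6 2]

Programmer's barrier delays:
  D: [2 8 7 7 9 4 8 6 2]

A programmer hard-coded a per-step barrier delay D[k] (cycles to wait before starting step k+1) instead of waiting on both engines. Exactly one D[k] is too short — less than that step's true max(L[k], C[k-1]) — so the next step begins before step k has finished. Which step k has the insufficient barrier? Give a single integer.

k=0 barrier L[0]=2→2c, D[0]=2 ok
k=1 barrier max(L[1]=5,C[0]=8)→8c, D[1]=8 ok
k=2 barrier max(L[2]=5,C[1]=7)→7c, D[2]=7 ok
k=3 barrier max(L[3]=7,C[2]=7)→7c, D[3]=7 ok
k=4 barrier max(L[4]=9,C[3]=7)→9c, D[4]=9 ok
k=5 barrier max(L[5]=4,C[4]=9)→9c, D[5]=4 SHORT
k=6 barrier max(L[6]=8,C[5]=4)→8c, D[6]=8 ok
k=7 barrier max(L[7]=3,C[6]=6)→6c, D[7]=6 ok
k=8 barrier C[7]=2→2c, D[8]=2 ok

hazard at step 5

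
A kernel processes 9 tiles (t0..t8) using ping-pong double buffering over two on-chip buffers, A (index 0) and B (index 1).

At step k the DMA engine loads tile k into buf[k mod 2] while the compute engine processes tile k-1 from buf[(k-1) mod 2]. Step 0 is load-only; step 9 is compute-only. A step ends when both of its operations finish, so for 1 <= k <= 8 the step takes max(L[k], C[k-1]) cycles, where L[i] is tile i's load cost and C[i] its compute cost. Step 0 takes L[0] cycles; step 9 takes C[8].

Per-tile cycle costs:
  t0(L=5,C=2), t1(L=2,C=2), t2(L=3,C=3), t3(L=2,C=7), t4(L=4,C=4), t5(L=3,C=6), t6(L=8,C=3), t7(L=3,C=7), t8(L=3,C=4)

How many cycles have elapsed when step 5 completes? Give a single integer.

step 0: L[0]=5 → dur=5, Σ=5 | A=load:t0 B=idle [load-only]
step 1: L[1]=2 C[0]=2 → dur=2, Σ=7 | A=compute:t0 B=load:t1 [tied]
step 2: L[2]=3 C[1]=2 → dur=3, Σ=10 | A=load:t2 B=compute:t1 [load-bound]
step 3: L[3]=2 C[2]=3 → dur=3, Σ=13 | A=compute:t2 B=load:t3 [compute-bound]
step 4: L[4]=4 C[3]=7 → dur=7, Σ=20 | A=load:t4 B=compute:t3 [compute-bound]
step 5: L[5]=3 C[4]=4 → dur=4, Σ=24 | A=compute:t4 B=load:t5 [compute-bound]
step 6: L[6]=8 C[5]=6 → dur=8, Σ=32 | A=load:t6 B=compute:t5 [load-bound]
step 7: L[7]=3 C[6]=3 → dur=3, Σ=35 | A=compute:t6 B=load:t7 [tied]
step 8: L[8]=3 C[7]=7 → dur=7, Σ=42 | A=load:t8 B=compute:t7 [compute-bound]
step 9: C[8]=4 → dur=4, Σ=46 | A=compute:t8 B=idle [compute-only]

end_cycle[5] = 24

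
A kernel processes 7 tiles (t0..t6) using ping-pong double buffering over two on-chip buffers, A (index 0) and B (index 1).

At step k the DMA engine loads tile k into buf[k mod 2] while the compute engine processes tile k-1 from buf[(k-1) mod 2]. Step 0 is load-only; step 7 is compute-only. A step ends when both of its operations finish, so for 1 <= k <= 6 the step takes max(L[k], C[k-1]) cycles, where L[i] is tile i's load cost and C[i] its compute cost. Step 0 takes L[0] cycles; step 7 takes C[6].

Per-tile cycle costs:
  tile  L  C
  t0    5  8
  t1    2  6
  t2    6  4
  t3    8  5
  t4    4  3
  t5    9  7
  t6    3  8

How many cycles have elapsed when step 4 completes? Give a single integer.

end_cycle[4] = 32

k=0 load=t0/5c comp=- wait=5 total=5
k=1 load=t1/2c comp=t0/8c wait=8 total=13
k=2 load=t2/6c comp=t1/6c wait=6 total=19
k=3 load=t3/8c comp=t2/4c wait=8 total=27
k=4 load=t4/4c comp=t3/5c wait=5 total=32
k=5 load=t5/9c comp=t4/3c wait=9 total=41
k=6 load=t6/3c comp=t5/7c wait=7 total=48
k=7 load=- comp=t6/8c wait=8 total=56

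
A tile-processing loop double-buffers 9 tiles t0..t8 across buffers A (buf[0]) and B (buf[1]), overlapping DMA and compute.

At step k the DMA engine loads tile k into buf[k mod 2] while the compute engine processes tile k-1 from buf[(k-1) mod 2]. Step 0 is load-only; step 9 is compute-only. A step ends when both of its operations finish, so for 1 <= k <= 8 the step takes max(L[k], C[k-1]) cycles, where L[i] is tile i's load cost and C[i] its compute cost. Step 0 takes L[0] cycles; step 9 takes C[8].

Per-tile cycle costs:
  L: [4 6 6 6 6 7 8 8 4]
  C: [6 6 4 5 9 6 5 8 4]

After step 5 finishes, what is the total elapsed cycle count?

end_cycle[5] = 37

  0. 4=4c; end=4; A:t0 B:-
  1. max(6,6)=6c; end=10; A:t0 B:t1
  2. max(6,6)=6c; end=16; A:t2 B:t1
  3. max(6,4)=6c; end=22; A:t2 B:t3
  4. max(6,5)=6c; end=28; A:t4 B:t3
  5. max(7,9)=9c; end=37; A:t4 B:t5
  6. max(8,6)=8c; end=45; A:t6 B:t5
  7. max(8,5)=8c; end=53; A:t6 B:t7
  8. max(4,8)=8c; end=61; A:t8 B:t7
  9. 4=4c; end=65; A:t8 B:t7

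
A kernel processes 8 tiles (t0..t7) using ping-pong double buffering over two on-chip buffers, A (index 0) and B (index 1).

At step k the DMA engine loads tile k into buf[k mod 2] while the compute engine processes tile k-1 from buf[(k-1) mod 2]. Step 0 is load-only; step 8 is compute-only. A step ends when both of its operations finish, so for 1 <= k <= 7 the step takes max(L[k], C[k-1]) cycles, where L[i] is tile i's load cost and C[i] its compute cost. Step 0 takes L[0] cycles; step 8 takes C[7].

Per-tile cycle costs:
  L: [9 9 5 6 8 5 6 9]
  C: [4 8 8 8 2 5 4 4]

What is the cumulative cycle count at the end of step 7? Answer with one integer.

step 0: L[0]=9 → dur=9, Σ=9 | A=load:t0 B=idle [load-only]
step 1: L[1]=9 C[0]=4 → dur=9, Σ=18 | A=compute:t0 B=load:t1 [load-bound]
step 2: L[2]=5 C[1]=8 → dur=8, Σ=26 | A=load:t2 B=compute:t1 [compute-bound]
step 3: L[3]=6 C[2]=8 → dur=8, Σ=34 | A=compute:t2 B=load:t3 [compute-bound]
step 4: L[4]=8 C[3]=8 → dur=8, Σ=42 | A=load:t4 B=compute:t3 [tied]
step 5: L[5]=5 C[4]=2 → dur=5, Σ=47 | A=compute:t4 B=load:t5 [load-bound]
step 6: L[6]=6 C[5]=5 → dur=6, Σ=53 | A=load:t6 B=compute:t5 [load-bound]
step 7: L[7]=9 C[6]=4 → dur=9, Σ=62 | A=compute:t6 B=load:t7 [load-bound]
step 8: C[7]=4 → dur=4, Σ=66 | A=idle B=compute:t7 [compute-only]

end_cycle[7] = 62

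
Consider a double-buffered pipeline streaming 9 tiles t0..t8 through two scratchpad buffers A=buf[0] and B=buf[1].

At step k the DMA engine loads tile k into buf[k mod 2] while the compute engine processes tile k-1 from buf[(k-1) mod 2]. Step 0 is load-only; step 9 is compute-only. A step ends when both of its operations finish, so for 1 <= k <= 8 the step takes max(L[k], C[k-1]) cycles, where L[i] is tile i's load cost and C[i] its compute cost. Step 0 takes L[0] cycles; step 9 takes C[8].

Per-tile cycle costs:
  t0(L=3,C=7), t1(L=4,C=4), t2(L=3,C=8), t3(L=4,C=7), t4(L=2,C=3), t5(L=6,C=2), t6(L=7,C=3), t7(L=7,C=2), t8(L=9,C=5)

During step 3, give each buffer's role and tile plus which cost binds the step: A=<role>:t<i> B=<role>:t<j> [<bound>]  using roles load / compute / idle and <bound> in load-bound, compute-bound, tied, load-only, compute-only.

step 3: A=compute:t2 B=load:t3 [compute-bound]

  0. 3=3c; end=3; A:t0 B:-
  1. max(4,7)=7c; end=10; A:t0 B:t1
  2. max(3,4)=4c; end=14; A:t2 B:t1
  3. max(4,8)=8c; end=22; A:t2 B:t3
  4. max(2,7)=7c; end=29; A:t4 B:t3
  5. max(6,3)=6c; end=35; A:t4 B:t5
  6. max(7,2)=7c; end=42; A:t6 B:t5
  7. max(7,3)=7c; end=49; A:t6 B:t7
  8. max(9,2)=9c; end=58; A:t8 B:t7
  9. 5=5c; end=63; A:t8 B:t7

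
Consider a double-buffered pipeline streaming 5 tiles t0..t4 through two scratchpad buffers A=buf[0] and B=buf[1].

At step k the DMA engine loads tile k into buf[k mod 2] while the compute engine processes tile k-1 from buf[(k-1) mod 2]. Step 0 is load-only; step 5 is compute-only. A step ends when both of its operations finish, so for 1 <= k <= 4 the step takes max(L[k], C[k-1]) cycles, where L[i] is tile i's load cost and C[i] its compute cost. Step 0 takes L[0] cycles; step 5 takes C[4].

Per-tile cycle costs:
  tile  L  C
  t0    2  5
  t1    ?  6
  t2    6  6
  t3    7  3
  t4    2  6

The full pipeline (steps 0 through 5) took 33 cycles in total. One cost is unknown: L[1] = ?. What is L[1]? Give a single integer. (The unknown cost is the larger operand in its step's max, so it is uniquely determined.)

L[1] = 9

step 0: dur = L[0]=2 = 2
step 1: dur = max(L[1]=?, C[0]=5) = L[1]  (unknown; binding)
step 2: dur = max(L[2]=6, C[1]=6) = 6
step 3: dur = max(L[3]=7, C[2]=6) = 7
step 4: dur = max(L[4]=2, C[3]=3) = 3
step 5: dur = C[4]=6 = 6
sum of known step durations = 24
dur[1] = total - known = 33 - 24 = 9
L[1] is the binding max in step 1, so L[1] = dur[1] = 9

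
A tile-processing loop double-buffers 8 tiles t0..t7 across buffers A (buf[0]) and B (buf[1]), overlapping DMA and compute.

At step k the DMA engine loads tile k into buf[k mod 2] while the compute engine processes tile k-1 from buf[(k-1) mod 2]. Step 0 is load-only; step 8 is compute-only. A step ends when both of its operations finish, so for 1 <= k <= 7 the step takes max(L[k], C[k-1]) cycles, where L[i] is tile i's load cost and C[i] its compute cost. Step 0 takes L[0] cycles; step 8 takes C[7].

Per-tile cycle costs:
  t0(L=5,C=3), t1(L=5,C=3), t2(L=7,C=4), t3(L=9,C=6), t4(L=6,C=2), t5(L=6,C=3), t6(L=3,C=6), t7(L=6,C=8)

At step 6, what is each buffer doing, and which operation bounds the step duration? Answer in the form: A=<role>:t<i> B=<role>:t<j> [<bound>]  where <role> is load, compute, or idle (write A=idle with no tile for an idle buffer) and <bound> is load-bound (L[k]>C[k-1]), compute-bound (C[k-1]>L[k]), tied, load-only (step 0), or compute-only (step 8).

step 6: A=load:t6 B=compute:t5 [tied]

[0] DMA t0→A (5c) ∥ CU idle ⇒ 5c, clock 5
[1] DMA t1→B (5c) ∥ CU A:t0 (3c) ⇒ 5c, clock 10
[2] DMA t2→A (7c) ∥ CU B:t1 (3c) ⇒ 7c, clock 17
[3] DMA t3→B (9c) ∥ CU A:t2 (4c) ⇒ 9c, clock 26
[4] DMA t4→A (6c) ∥ CU B:t3 (6c) ⇒ 6c, clock 32
[5] DMA t5→B (6c) ∥ CU A:t4 (2c) ⇒ 6c, clock 38
[6] DMA t6→A (3c) ∥ CU B:t5 (3c) ⇒ 3c, clock 41
[7] DMA t7→B (6c) ∥ CU A:t6 (6c) ⇒ 6c, clock 47
[8] DMA idle ∥ CU B:t7 (8c) ⇒ 8c, clock 55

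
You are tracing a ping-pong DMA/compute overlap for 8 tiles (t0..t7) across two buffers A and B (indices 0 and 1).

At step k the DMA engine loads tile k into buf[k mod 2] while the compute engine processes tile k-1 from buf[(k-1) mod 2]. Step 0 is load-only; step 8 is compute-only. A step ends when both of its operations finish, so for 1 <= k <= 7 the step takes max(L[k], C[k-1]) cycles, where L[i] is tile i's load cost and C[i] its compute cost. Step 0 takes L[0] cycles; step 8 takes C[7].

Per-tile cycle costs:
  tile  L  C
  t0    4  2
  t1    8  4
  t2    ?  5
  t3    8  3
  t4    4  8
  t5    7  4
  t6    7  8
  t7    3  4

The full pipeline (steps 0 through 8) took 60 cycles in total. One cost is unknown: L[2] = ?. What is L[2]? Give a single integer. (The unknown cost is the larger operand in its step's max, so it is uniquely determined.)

L[2] = 9

step 0 = dur = L[0]=4 = 4
step 1 = dur = max(L[1]=8, C[0]=2) = 8
step 2 = dur = max(L[2]=?, C[1]=4) = L[2]  (unknown; binding)
step 3 = dur = max(L[3]=8, C[2]=5) = 8
step 4 = dur = max(L[4]=4, C[3]=3) = 4
step 5 = dur = max(L[5]=7, C[4]=8) = 8
step 6 = dur = max(L[6]=7, C[5]=4) = 7
step 7 = dur = max(L[7]=3, C[6]=8) = 8
step 8 = dur = C[7]=4 = 4
sum of known step durations = 51
dur[2] = total - known = 60 - 51 = 9
L[2] is the binding max in step 2, so L[2] = dur[2] = 9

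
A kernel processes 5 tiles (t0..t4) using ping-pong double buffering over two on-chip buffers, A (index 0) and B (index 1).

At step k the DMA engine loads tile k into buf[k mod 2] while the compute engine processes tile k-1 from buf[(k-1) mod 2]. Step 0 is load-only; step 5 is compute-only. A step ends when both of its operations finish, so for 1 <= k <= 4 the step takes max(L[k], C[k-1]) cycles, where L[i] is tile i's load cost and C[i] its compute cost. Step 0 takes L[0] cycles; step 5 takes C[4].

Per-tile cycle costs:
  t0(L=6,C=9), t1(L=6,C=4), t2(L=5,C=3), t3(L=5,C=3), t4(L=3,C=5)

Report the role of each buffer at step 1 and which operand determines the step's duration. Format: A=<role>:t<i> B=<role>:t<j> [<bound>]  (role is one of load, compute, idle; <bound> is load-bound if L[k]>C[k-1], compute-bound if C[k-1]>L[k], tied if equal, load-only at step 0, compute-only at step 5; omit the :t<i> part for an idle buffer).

[0] DMA t0→A (6c) ∥ CU idle ⇒ 6c, clock 6
[1] DMA t1→B (6c) ∥ CU A:t0 (9c) ⇒ 9c, clock 15
[2] DMA t2→A (5c) ∥ CU B:t1 (4c) ⇒ 5c, clock 20
[3] DMA t3→B (5c) ∥ CU A:t2 (3c) ⇒ 5c, clock 25
[4] DMA t4→A (3c) ∥ CU B:t3 (3c) ⇒ 3c, clock 28
[5] DMA idle ∥ CU A:t4 (5c) ⇒ 5c, clock 33

step 1: A=compute:t0 B=load:t1 [compute-bound]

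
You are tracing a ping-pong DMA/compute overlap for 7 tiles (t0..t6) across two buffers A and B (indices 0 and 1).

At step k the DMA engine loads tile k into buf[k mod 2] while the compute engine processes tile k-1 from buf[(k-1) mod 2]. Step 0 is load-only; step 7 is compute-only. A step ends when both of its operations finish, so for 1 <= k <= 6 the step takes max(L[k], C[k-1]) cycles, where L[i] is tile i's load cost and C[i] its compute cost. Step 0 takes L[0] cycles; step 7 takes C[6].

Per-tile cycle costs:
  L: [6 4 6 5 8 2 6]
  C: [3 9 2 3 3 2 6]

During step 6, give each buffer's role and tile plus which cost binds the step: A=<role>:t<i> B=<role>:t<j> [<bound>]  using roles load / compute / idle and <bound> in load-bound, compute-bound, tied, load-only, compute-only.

step 0: L[0]=6 → dur=6, Σ=6 | A=load:t0 B=idle [load-only]
step 1: L[1]=4 C[0]=3 → dur=4, Σ=10 | A=compute:t0 B=load:t1 [load-bound]
step 2: L[2]=6 C[1]=9 → dur=9, Σ=19 | A=load:t2 B=compute:t1 [compute-bound]
step 3: L[3]=5 C[2]=2 → dur=5, Σ=24 | A=compute:t2 B=load:t3 [load-bound]
step 4: L[4]=8 C[3]=3 → dur=8, Σ=32 | A=load:t4 B=compute:t3 [load-bound]
step 5: L[5]=2 C[4]=3 → dur=3, Σ=35 | A=compute:t4 B=load:t5 [compute-bound]
step 6: L[6]=6 C[5]=2 → dur=6, Σ=41 | A=load:t6 B=compute:t5 [load-bound]
step 7: C[6]=6 → dur=6, Σ=47 | A=compute:t6 B=idle [compute-only]

step 6: A=load:t6 B=compute:t5 [load-bound]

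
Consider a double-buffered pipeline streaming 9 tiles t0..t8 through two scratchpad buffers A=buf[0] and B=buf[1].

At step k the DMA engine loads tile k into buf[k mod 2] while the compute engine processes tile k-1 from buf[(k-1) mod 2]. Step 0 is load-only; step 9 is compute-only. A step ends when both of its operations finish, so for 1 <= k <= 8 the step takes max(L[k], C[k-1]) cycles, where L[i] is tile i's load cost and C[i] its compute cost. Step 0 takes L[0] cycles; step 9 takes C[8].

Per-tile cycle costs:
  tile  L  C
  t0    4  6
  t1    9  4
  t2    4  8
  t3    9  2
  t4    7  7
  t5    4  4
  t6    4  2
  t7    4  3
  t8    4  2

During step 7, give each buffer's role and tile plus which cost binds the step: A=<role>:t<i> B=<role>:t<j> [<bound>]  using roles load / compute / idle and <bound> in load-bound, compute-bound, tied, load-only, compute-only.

  0. 4=4c; end=4; A:t0 B:-
  1. max(9,6)=9c; end=13; A:t0 B:t1
  2. max(4,4)=4c; end=17; A:t2 B:t1
  3. max(9,8)=9c; end=26; A:t2 B:t3
  4. max(7,2)=7c; end=33; A:t4 B:t3
  5. max(4,7)=7c; end=40; A:t4 B:t5
  6. max(4,4)=4c; end=44; A:t6 B:t5
  7. max(4,2)=4c; end=48; A:t6 B:t7
  8. max(4,3)=4c; end=52; A:t8 B:t7
  9. 2=2c; end=54; A:t8 B:t7

step 7: A=compute:t6 B=load:t7 [load-bound]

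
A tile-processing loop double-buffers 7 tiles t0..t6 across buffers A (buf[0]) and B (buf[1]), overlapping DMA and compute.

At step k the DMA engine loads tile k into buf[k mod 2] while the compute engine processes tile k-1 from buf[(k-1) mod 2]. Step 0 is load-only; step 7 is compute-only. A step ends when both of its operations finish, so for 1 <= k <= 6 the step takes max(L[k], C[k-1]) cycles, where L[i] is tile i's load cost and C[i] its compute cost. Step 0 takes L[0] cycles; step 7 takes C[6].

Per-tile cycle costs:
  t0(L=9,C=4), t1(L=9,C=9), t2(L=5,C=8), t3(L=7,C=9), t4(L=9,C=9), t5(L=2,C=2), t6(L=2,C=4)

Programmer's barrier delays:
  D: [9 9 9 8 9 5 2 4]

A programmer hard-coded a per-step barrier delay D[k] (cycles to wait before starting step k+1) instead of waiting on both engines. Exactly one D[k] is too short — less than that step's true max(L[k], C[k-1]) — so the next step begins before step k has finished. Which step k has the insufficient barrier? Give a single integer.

[0] required=L[0]=9=9 vs D=9 ok
[1] required=max(L[1]=9,C[0]=4)=9 vs D=9 ok
[2] required=max(L[2]=5,C[1]=9)=9 vs D=9 ok
[3] required=max(L[3]=7,C[2]=8)=8 vs D=8 ok
[4] required=max(L[4]=9,C[3]=9)=9 vs D=9 ok
[5] required=max(L[5]=2,C[4]=9)=9 vs D=5 SHORT
[6] required=max(L[6]=2,C[5]=2)=2 vs D=2 ok
[7] required=C[6]=4=4 vs D=4 ok

hazard at step 5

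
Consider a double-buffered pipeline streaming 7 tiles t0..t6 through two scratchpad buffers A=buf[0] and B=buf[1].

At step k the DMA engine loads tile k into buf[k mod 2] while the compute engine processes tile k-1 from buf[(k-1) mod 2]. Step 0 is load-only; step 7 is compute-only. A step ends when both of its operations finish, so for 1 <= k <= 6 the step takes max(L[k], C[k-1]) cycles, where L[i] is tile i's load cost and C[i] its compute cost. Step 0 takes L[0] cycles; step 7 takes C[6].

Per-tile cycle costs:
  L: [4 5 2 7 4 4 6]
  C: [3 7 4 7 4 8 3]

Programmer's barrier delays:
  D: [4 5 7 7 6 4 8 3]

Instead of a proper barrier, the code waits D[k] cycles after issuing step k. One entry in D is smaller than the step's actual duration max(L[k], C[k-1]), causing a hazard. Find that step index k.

k=0 barrier L[0]=4→4c, D[0]=4 ok
k=1 barrier max(L[1]=5,C[0]=3)→5c, D[1]=5 ok
k=2 barrier max(L[2]=2,C[1]=7)→7c, D[2]=7 ok
k=3 barrier max(L[3]=7,C[2]=4)→7c, D[3]=7 ok
k=4 barrier max(L[4]=4,C[3]=7)→7c, D[4]=6 SHORT
k=5 barrier max(L[5]=4,C[4]=4)→4c, D[5]=4 ok
k=6 barrier max(L[6]=6,C[5]=8)→8c, D[6]=8 ok
k=7 barrier C[6]=3→3c, D[7]=3 ok

hazard at step 4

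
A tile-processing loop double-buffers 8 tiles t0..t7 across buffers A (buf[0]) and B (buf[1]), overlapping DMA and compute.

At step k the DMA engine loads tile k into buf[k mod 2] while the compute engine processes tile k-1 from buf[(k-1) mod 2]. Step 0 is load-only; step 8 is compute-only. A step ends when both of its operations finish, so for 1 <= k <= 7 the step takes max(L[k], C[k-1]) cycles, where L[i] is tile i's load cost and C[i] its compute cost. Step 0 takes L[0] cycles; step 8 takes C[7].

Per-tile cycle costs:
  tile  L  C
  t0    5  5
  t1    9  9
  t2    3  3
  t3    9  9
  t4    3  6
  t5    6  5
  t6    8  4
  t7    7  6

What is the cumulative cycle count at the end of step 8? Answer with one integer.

  0. 5=5c; end=5; A:t0 B:-
  1. max(9,5)=9c; end=14; A:t0 B:t1
  2. max(3,9)=9c; end=23; A:t2 B:t1
  3. max(9,3)=9c; end=32; A:t2 B:t3
  4. max(3,9)=9c; end=41; A:t4 B:t3
  5. max(6,6)=6c; end=47; A:t4 B:t5
  6. max(8,5)=8c; end=55; A:t6 B:t5
  7. max(7,4)=7c; end=62; A:t6 B:t7
  8. 6=6c; end=68; A:t6 B:t7

end_cycle[8] = 68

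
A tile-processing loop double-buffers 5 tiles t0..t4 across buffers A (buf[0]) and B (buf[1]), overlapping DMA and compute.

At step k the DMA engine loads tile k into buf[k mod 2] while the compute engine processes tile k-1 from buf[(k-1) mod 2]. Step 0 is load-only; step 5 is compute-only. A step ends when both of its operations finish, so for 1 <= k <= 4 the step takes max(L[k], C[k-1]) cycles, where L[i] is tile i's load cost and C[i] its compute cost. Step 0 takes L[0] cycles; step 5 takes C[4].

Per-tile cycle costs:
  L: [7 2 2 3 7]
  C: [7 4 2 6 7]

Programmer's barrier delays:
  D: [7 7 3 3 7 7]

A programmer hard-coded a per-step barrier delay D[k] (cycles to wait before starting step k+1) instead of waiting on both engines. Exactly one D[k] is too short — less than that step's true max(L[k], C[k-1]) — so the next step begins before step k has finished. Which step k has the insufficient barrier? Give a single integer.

[0] required=L[0]=7=7 vs D=7 ok
[1] required=max(L[1]=2,C[0]=7)=7 vs D=7 ok
[2] required=max(L[2]=2,C[1]=4)=4 vs D=3 SHORT
[3] required=max(L[3]=3,C[2]=2)=3 vs D=3 ok
[4] required=max(L[4]=7,C[3]=6)=7 vs D=7 ok
[5] required=C[4]=7=7 vs D=7 ok

hazard at step 2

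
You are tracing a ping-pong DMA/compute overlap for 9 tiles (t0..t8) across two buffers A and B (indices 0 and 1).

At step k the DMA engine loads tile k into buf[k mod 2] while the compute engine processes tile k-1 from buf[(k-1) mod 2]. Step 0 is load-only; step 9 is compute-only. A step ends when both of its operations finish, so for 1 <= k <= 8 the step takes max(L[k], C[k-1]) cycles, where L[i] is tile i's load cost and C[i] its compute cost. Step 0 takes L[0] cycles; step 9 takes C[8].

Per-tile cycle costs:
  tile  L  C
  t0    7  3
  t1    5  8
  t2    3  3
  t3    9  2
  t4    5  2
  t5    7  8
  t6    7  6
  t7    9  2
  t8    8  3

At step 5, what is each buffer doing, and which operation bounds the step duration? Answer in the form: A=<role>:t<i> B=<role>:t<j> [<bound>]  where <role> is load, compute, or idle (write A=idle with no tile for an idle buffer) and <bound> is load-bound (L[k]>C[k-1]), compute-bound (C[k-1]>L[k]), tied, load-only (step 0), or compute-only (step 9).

step 5: A=compute:t4 B=load:t5 [load-bound]

k=0 load=t0/7c comp=- wait=7 total=7
k=1 load=t1/5c comp=t0/3c wait=5 total=12
k=2 load=t2/3c comp=t1/8c wait=8 total=20
k=3 load=t3/9c comp=t2/3c wait=9 total=29
k=4 load=t4/5c comp=t3/2c wait=5 total=34
k=5 load=t5/7c comp=t4/2c wait=7 total=41
k=6 load=t6/7c comp=t5/8c wait=8 total=49
k=7 load=t7/9c comp=t6/6c wait=9 total=58
k=8 load=t8/8c comp=t7/2c wait=8 total=66
k=9 load=- comp=t8/3c wait=3 total=69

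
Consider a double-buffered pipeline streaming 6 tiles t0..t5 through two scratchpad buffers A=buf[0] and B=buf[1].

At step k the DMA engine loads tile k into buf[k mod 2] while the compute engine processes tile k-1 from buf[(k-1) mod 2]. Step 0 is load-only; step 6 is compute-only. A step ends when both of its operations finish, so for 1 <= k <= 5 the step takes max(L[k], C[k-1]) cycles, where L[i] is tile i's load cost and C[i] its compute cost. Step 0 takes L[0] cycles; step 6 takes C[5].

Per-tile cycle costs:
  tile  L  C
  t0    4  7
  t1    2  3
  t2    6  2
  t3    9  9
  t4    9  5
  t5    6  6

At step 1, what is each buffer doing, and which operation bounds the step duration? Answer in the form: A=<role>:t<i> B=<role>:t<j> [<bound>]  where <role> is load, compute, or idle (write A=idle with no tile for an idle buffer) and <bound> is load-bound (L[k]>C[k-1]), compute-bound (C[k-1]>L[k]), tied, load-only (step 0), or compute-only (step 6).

step 1: A=compute:t0 B=load:t1 [compute-bound]

[0] DMA t0→A (4c) ∥ CU idle ⇒ 4c, clock 4
[1] DMA t1→B (2c) ∥ CU A:t0 (7c) ⇒ 7c, clock 11
[2] DMA t2→A (6c) ∥ CU B:t1 (3c) ⇒ 6c, clock 17
[3] DMA t3→B (9c) ∥ CU A:t2 (2c) ⇒ 9c, clock 26
[4] DMA t4→A (9c) ∥ CU B:t3 (9c) ⇒ 9c, clock 35
[5] DMA t5→B (6c) ∥ CU A:t4 (5c) ⇒ 6c, clock 41
[6] DMA idle ∥ CU B:t5 (6c) ⇒ 6c, clock 47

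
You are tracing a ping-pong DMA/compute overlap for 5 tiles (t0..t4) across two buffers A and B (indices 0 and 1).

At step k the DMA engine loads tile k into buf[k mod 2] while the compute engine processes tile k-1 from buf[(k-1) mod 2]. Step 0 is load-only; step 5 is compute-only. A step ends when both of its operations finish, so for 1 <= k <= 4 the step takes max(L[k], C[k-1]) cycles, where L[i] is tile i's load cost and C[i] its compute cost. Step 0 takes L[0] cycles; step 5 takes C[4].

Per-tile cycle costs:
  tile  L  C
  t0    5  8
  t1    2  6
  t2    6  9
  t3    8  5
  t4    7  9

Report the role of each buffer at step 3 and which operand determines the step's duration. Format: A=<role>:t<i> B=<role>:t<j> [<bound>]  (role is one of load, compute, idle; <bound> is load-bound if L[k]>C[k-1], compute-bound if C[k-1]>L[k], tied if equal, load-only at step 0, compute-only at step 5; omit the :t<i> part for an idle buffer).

step 3: A=compute:t2 B=load:t3 [compute-bound]

  0. 5=5c; end=5; A:t0 B:-
  1. max(2,8)=8c; end=13; A:t0 B:t1
  2. max(6,6)=6c; end=19; A:t2 B:t1
  3. max(8,9)=9c; end=28; A:t2 B:t3
  4. max(7,5)=7c; end=35; A:t4 B:t3
  5. 9=9c; end=44; A:t4 B:t3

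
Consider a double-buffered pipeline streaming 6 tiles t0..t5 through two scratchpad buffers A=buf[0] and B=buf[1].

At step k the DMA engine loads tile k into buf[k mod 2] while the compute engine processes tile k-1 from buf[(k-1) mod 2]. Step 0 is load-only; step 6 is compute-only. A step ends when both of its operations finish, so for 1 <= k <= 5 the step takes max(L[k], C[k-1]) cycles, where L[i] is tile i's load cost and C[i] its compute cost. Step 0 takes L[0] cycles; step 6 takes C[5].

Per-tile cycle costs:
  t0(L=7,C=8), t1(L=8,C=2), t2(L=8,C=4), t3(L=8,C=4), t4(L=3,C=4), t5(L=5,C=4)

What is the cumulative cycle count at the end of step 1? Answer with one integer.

end_cycle[1] = 15

[0] DMA t0→A (7c) ∥ CU idle ⇒ 7c, clock 7
[1] DMA t1→B (8c) ∥ CU A:t0 (8c) ⇒ 8c, clock 15
[2] DMA t2→A (8c) ∥ CU B:t1 (2c) ⇒ 8c, clock 23
[3] DMA t3→B (8c) ∥ CU A:t2 (4c) ⇒ 8c, clock 31
[4] DMA t4→A (3c) ∥ CU B:t3 (4c) ⇒ 4c, clock 35
[5] DMA t5→B (5c) ∥ CU A:t4 (4c) ⇒ 5c, clock 40
[6] DMA idle ∥ CU B:t5 (4c) ⇒ 4c, clock 44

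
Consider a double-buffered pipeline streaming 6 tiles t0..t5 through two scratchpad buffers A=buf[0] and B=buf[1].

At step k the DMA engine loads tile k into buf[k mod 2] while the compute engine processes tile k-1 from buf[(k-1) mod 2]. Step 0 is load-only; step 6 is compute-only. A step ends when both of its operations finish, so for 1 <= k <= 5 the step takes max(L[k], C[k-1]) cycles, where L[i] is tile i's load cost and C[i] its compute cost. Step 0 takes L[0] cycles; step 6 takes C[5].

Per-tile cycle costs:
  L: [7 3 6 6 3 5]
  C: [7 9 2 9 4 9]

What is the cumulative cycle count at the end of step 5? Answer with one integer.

end_cycle[5] = 43

step 0: L[0]=7 → dur=7, Σ=7 | A=load:t0 B=idle [load-only]
step 1: L[1]=3 C[0]=7 → dur=7, Σ=14 | A=compute:t0 B=load:t1 [compute-bound]
step 2: L[2]=6 C[1]=9 → dur=9, Σ=23 | A=load:t2 B=compute:t1 [compute-bound]
step 3: L[3]=6 C[2]=2 → dur=6, Σ=29 | A=compute:t2 B=load:t3 [load-bound]
step 4: L[4]=3 C[3]=9 → dur=9, Σ=38 | A=load:t4 B=compute:t3 [compute-bound]
step 5: L[5]=5 C[4]=4 → dur=5, Σ=43 | A=compute:t4 B=load:t5 [load-bound]
step 6: C[5]=9 → dur=9, Σ=52 | A=idle B=compute:t5 [compute-only]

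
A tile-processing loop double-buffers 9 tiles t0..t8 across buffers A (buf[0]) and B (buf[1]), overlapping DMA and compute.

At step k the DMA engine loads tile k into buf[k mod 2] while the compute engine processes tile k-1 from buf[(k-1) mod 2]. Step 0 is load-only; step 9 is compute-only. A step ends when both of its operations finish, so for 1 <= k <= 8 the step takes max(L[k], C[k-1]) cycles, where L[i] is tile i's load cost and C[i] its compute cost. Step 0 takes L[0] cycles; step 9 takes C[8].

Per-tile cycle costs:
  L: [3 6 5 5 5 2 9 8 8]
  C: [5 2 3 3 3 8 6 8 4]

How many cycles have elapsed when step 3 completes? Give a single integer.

step 0: L[0]=3 → dur=3, Σ=3 | A=load:t0 B=idle [load-only]
step 1: L[1]=6 C[0]=5 → dur=6, Σ=9 | A=compute:t0 B=load:t1 [load-bound]
step 2: L[2]=5 C[1]=2 → dur=5, Σ=14 | A=load:t2 B=compute:t1 [load-bound]
step 3: L[3]=5 C[2]=3 → dur=5, Σ=19 | A=compute:t2 B=load:t3 [load-bound]
step 4: L[4]=5 C[3]=3 → dur=5, Σ=24 | A=load:t4 B=compute:t3 [load-bound]
step 5: L[5]=2 C[4]=3 → dur=3, Σ=27 | A=compute:t4 B=load:t5 [compute-bound]
step 6: L[6]=9 C[5]=8 → dur=9, Σ=36 | A=load:t6 B=compute:t5 [load-bound]
step 7: L[7]=8 C[6]=6 → dur=8, Σ=44 | A=compute:t6 B=load:t7 [load-bound]
step 8: L[8]=8 C[7]=8 → dur=8, Σ=52 | A=load:t8 B=compute:t7 [tied]
step 9: C[8]=4 → dur=4, Σ=56 | A=compute:t8 B=idle [compute-only]

end_cycle[3] = 19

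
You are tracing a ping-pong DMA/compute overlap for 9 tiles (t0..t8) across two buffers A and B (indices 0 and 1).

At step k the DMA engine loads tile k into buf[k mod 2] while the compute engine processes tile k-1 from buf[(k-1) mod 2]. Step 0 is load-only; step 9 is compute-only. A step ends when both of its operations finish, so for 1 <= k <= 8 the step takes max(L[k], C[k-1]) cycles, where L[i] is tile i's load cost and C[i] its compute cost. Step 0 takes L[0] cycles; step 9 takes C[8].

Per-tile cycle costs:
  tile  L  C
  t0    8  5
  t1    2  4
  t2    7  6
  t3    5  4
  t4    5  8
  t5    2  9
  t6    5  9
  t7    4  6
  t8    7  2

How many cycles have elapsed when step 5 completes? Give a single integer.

end_cycle[5] = 39

k=0 load=t0/8c comp=- wait=8 total=8
k=1 load=t1/2c comp=t0/5c wait=5 total=13
k=2 load=t2/7c comp=t1/4c wait=7 total=20
k=3 load=t3/5c comp=t2/6c wait=6 total=26
k=4 load=t4/5c comp=t3/4c wait=5 total=31
k=5 load=t5/2c comp=t4/8c wait=8 total=39
k=6 load=t6/5c comp=t5/9c wait=9 total=48
k=7 load=t7/4c comp=t6/9c wait=9 total=57
k=8 load=t8/7c comp=t7/6c wait=7 total=64
k=9 load=- comp=t8/2c wait=2 total=66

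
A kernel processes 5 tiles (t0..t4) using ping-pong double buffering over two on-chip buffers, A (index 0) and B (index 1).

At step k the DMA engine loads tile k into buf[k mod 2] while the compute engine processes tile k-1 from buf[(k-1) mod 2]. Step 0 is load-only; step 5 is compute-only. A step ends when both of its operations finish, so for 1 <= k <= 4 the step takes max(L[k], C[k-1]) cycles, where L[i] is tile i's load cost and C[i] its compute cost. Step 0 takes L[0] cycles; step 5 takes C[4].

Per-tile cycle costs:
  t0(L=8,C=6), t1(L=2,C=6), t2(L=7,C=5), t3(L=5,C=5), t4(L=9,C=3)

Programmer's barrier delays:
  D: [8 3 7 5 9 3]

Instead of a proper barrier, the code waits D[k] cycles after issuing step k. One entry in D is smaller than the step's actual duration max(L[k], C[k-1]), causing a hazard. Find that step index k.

hazard at step 1

step 0: need L[0]=8 = 8; D[0]=8 ok
step 1: need max(L[1]=2,C[0]=6) = 6; D[1]=3 SHORT
step 2: need max(L[2]=7,C[1]=6) = 7; D[2]=7 ok
step 3: need max(L[3]=5,C[2]=5) = 5; D[3]=5 ok
step 4: need max(L[4]=9,C[3]=5) = 9; D[4]=9 ok
step 5: need C[4]=3 = 3; D[5]=3 ok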